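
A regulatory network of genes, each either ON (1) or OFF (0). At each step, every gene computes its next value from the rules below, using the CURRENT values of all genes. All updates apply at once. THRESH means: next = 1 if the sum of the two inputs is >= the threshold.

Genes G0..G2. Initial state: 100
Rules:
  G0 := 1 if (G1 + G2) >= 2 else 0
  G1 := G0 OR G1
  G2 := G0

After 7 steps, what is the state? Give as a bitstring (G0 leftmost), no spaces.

Step 1: G0=(0+0>=2)=0 G1=G0|G1=1|0=1 G2=G0=1 -> 011
Step 2: G0=(1+1>=2)=1 G1=G0|G1=0|1=1 G2=G0=0 -> 110
Step 3: G0=(1+0>=2)=0 G1=G0|G1=1|1=1 G2=G0=1 -> 011
Step 4: G0=(1+1>=2)=1 G1=G0|G1=0|1=1 G2=G0=0 -> 110
Step 5: G0=(1+0>=2)=0 G1=G0|G1=1|1=1 G2=G0=1 -> 011
Step 6: G0=(1+1>=2)=1 G1=G0|G1=0|1=1 G2=G0=0 -> 110
Step 7: G0=(1+0>=2)=0 G1=G0|G1=1|1=1 G2=G0=1 -> 011

011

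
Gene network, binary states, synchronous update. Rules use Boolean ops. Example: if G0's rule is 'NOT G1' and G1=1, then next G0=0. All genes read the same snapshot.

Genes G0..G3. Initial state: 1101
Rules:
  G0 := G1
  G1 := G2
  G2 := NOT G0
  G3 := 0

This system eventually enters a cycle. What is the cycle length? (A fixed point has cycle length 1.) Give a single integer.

Answer: 6

Derivation:
Step 0: 1101
Step 1: G0=G1=1 G1=G2=0 G2=NOT G0=NOT 1=0 G3=0(const) -> 1000
Step 2: G0=G1=0 G1=G2=0 G2=NOT G0=NOT 1=0 G3=0(const) -> 0000
Step 3: G0=G1=0 G1=G2=0 G2=NOT G0=NOT 0=1 G3=0(const) -> 0010
Step 4: G0=G1=0 G1=G2=1 G2=NOT G0=NOT 0=1 G3=0(const) -> 0110
Step 5: G0=G1=1 G1=G2=1 G2=NOT G0=NOT 0=1 G3=0(const) -> 1110
Step 6: G0=G1=1 G1=G2=1 G2=NOT G0=NOT 1=0 G3=0(const) -> 1100
Step 7: G0=G1=1 G1=G2=0 G2=NOT G0=NOT 1=0 G3=0(const) -> 1000
State from step 7 equals state from step 1 -> cycle length 6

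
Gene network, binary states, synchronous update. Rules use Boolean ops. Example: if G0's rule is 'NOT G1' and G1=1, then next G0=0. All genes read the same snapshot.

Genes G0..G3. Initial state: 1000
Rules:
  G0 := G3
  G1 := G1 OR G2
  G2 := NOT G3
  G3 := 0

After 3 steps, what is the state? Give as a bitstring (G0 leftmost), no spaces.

Step 1: G0=G3=0 G1=G1|G2=0|0=0 G2=NOT G3=NOT 0=1 G3=0(const) -> 0010
Step 2: G0=G3=0 G1=G1|G2=0|1=1 G2=NOT G3=NOT 0=1 G3=0(const) -> 0110
Step 3: G0=G3=0 G1=G1|G2=1|1=1 G2=NOT G3=NOT 0=1 G3=0(const) -> 0110

0110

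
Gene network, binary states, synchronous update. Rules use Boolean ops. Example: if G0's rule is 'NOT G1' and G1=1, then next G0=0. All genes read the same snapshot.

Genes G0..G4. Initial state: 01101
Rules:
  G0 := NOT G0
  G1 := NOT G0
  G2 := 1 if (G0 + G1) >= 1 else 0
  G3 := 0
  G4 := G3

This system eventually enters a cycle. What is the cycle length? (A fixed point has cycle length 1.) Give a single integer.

Step 0: 01101
Step 1: G0=NOT G0=NOT 0=1 G1=NOT G0=NOT 0=1 G2=(0+1>=1)=1 G3=0(const) G4=G3=0 -> 11100
Step 2: G0=NOT G0=NOT 1=0 G1=NOT G0=NOT 1=0 G2=(1+1>=1)=1 G3=0(const) G4=G3=0 -> 00100
Step 3: G0=NOT G0=NOT 0=1 G1=NOT G0=NOT 0=1 G2=(0+0>=1)=0 G3=0(const) G4=G3=0 -> 11000
Step 4: G0=NOT G0=NOT 1=0 G1=NOT G0=NOT 1=0 G2=(1+1>=1)=1 G3=0(const) G4=G3=0 -> 00100
State from step 4 equals state from step 2 -> cycle length 2

Answer: 2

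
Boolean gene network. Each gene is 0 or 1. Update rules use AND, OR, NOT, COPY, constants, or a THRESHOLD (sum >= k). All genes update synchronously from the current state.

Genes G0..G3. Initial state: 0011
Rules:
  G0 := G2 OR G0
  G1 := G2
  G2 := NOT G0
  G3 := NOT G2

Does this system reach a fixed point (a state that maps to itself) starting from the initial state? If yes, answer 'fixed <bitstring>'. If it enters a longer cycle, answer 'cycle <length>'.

Step 0: 0011
Step 1: G0=G2|G0=1|0=1 G1=G2=1 G2=NOT G0=NOT 0=1 G3=NOT G2=NOT 1=0 -> 1110
Step 2: G0=G2|G0=1|1=1 G1=G2=1 G2=NOT G0=NOT 1=0 G3=NOT G2=NOT 1=0 -> 1100
Step 3: G0=G2|G0=0|1=1 G1=G2=0 G2=NOT G0=NOT 1=0 G3=NOT G2=NOT 0=1 -> 1001
Step 4: G0=G2|G0=0|1=1 G1=G2=0 G2=NOT G0=NOT 1=0 G3=NOT G2=NOT 0=1 -> 1001
Fixed point reached at step 3: 1001

Answer: fixed 1001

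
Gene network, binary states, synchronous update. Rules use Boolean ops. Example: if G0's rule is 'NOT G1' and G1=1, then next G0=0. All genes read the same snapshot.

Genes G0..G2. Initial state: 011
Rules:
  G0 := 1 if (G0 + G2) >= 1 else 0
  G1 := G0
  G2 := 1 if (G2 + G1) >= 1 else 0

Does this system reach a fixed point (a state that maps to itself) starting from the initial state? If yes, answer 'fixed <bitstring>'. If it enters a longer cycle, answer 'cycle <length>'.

Step 0: 011
Step 1: G0=(0+1>=1)=1 G1=G0=0 G2=(1+1>=1)=1 -> 101
Step 2: G0=(1+1>=1)=1 G1=G0=1 G2=(1+0>=1)=1 -> 111
Step 3: G0=(1+1>=1)=1 G1=G0=1 G2=(1+1>=1)=1 -> 111
Fixed point reached at step 2: 111

Answer: fixed 111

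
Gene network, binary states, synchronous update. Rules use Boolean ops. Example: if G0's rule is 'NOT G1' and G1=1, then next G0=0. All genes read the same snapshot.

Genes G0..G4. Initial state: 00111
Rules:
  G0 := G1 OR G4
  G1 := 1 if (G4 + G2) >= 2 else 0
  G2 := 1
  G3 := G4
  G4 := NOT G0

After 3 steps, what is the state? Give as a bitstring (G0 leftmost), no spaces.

Step 1: G0=G1|G4=0|1=1 G1=(1+1>=2)=1 G2=1(const) G3=G4=1 G4=NOT G0=NOT 0=1 -> 11111
Step 2: G0=G1|G4=1|1=1 G1=(1+1>=2)=1 G2=1(const) G3=G4=1 G4=NOT G0=NOT 1=0 -> 11110
Step 3: G0=G1|G4=1|0=1 G1=(0+1>=2)=0 G2=1(const) G3=G4=0 G4=NOT G0=NOT 1=0 -> 10100

10100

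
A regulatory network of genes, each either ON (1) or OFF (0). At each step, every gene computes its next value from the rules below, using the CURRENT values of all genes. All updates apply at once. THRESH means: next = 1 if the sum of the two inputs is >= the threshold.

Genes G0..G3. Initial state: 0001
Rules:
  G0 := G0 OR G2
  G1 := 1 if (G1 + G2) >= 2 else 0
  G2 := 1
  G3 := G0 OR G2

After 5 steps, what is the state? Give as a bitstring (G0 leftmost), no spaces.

Step 1: G0=G0|G2=0|0=0 G1=(0+0>=2)=0 G2=1(const) G3=G0|G2=0|0=0 -> 0010
Step 2: G0=G0|G2=0|1=1 G1=(0+1>=2)=0 G2=1(const) G3=G0|G2=0|1=1 -> 1011
Step 3: G0=G0|G2=1|1=1 G1=(0+1>=2)=0 G2=1(const) G3=G0|G2=1|1=1 -> 1011
Step 4: G0=G0|G2=1|1=1 G1=(0+1>=2)=0 G2=1(const) G3=G0|G2=1|1=1 -> 1011
Step 5: G0=G0|G2=1|1=1 G1=(0+1>=2)=0 G2=1(const) G3=G0|G2=1|1=1 -> 1011

1011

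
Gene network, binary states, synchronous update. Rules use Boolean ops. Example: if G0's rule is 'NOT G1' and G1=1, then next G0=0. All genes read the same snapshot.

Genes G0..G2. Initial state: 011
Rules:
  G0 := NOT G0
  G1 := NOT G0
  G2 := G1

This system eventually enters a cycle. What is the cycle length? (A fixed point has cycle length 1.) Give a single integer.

Step 0: 011
Step 1: G0=NOT G0=NOT 0=1 G1=NOT G0=NOT 0=1 G2=G1=1 -> 111
Step 2: G0=NOT G0=NOT 1=0 G1=NOT G0=NOT 1=0 G2=G1=1 -> 001
Step 3: G0=NOT G0=NOT 0=1 G1=NOT G0=NOT 0=1 G2=G1=0 -> 110
Step 4: G0=NOT G0=NOT 1=0 G1=NOT G0=NOT 1=0 G2=G1=1 -> 001
State from step 4 equals state from step 2 -> cycle length 2

Answer: 2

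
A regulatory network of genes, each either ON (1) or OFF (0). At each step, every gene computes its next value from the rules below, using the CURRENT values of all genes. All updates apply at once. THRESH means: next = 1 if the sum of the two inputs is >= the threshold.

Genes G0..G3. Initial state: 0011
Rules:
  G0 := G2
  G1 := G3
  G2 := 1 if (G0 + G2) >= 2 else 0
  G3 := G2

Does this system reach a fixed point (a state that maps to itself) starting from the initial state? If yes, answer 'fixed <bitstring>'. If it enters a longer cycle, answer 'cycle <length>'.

Answer: fixed 0000

Derivation:
Step 0: 0011
Step 1: G0=G2=1 G1=G3=1 G2=(0+1>=2)=0 G3=G2=1 -> 1101
Step 2: G0=G2=0 G1=G3=1 G2=(1+0>=2)=0 G3=G2=0 -> 0100
Step 3: G0=G2=0 G1=G3=0 G2=(0+0>=2)=0 G3=G2=0 -> 0000
Step 4: G0=G2=0 G1=G3=0 G2=(0+0>=2)=0 G3=G2=0 -> 0000
Fixed point reached at step 3: 0000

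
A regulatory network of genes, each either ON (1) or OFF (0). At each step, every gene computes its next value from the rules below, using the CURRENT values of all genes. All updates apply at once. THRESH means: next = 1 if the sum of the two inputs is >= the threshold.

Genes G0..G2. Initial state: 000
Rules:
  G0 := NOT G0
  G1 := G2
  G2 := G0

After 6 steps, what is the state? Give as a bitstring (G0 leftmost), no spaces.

Step 1: G0=NOT G0=NOT 0=1 G1=G2=0 G2=G0=0 -> 100
Step 2: G0=NOT G0=NOT 1=0 G1=G2=0 G2=G0=1 -> 001
Step 3: G0=NOT G0=NOT 0=1 G1=G2=1 G2=G0=0 -> 110
Step 4: G0=NOT G0=NOT 1=0 G1=G2=0 G2=G0=1 -> 001
Step 5: G0=NOT G0=NOT 0=1 G1=G2=1 G2=G0=0 -> 110
Step 6: G0=NOT G0=NOT 1=0 G1=G2=0 G2=G0=1 -> 001

001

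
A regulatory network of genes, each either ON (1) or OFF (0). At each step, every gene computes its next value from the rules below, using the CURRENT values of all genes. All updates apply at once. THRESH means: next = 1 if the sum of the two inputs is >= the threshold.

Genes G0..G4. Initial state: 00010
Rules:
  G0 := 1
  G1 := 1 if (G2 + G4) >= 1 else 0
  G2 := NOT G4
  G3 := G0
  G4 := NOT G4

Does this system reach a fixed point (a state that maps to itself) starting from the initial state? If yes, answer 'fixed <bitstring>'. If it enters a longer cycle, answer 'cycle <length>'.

Step 0: 00010
Step 1: G0=1(const) G1=(0+0>=1)=0 G2=NOT G4=NOT 0=1 G3=G0=0 G4=NOT G4=NOT 0=1 -> 10101
Step 2: G0=1(const) G1=(1+1>=1)=1 G2=NOT G4=NOT 1=0 G3=G0=1 G4=NOT G4=NOT 1=0 -> 11010
Step 3: G0=1(const) G1=(0+0>=1)=0 G2=NOT G4=NOT 0=1 G3=G0=1 G4=NOT G4=NOT 0=1 -> 10111
Step 4: G0=1(const) G1=(1+1>=1)=1 G2=NOT G4=NOT 1=0 G3=G0=1 G4=NOT G4=NOT 1=0 -> 11010
Cycle of length 2 starting at step 2 -> no fixed point

Answer: cycle 2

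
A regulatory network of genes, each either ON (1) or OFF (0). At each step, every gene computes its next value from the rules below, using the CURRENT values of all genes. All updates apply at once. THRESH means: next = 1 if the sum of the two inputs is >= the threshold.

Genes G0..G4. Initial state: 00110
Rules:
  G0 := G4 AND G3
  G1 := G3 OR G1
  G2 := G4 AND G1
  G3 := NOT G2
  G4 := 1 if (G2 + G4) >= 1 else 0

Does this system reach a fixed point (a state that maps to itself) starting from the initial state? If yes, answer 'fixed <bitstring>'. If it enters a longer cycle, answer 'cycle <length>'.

Step 0: 00110
Step 1: G0=G4&G3=0&1=0 G1=G3|G1=1|0=1 G2=G4&G1=0&0=0 G3=NOT G2=NOT 1=0 G4=(1+0>=1)=1 -> 01001
Step 2: G0=G4&G3=1&0=0 G1=G3|G1=0|1=1 G2=G4&G1=1&1=1 G3=NOT G2=NOT 0=1 G4=(0+1>=1)=1 -> 01111
Step 3: G0=G4&G3=1&1=1 G1=G3|G1=1|1=1 G2=G4&G1=1&1=1 G3=NOT G2=NOT 1=0 G4=(1+1>=1)=1 -> 11101
Step 4: G0=G4&G3=1&0=0 G1=G3|G1=0|1=1 G2=G4&G1=1&1=1 G3=NOT G2=NOT 1=0 G4=(1+1>=1)=1 -> 01101
Step 5: G0=G4&G3=1&0=0 G1=G3|G1=0|1=1 G2=G4&G1=1&1=1 G3=NOT G2=NOT 1=0 G4=(1+1>=1)=1 -> 01101
Fixed point reached at step 4: 01101

Answer: fixed 01101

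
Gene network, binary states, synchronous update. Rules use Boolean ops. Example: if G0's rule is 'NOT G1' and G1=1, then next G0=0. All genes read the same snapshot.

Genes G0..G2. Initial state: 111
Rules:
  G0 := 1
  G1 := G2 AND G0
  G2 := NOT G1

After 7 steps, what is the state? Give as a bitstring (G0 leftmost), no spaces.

Step 1: G0=1(const) G1=G2&G0=1&1=1 G2=NOT G1=NOT 1=0 -> 110
Step 2: G0=1(const) G1=G2&G0=0&1=0 G2=NOT G1=NOT 1=0 -> 100
Step 3: G0=1(const) G1=G2&G0=0&1=0 G2=NOT G1=NOT 0=1 -> 101
Step 4: G0=1(const) G1=G2&G0=1&1=1 G2=NOT G1=NOT 0=1 -> 111
Step 5: G0=1(const) G1=G2&G0=1&1=1 G2=NOT G1=NOT 1=0 -> 110
Step 6: G0=1(const) G1=G2&G0=0&1=0 G2=NOT G1=NOT 1=0 -> 100
Step 7: G0=1(const) G1=G2&G0=0&1=0 G2=NOT G1=NOT 0=1 -> 101

101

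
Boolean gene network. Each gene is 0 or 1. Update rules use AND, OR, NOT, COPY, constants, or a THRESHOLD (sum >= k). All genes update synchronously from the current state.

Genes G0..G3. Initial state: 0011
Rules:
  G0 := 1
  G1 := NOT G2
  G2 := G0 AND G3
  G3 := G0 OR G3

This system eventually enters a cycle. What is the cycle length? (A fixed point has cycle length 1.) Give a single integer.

Answer: 1

Derivation:
Step 0: 0011
Step 1: G0=1(const) G1=NOT G2=NOT 1=0 G2=G0&G3=0&1=0 G3=G0|G3=0|1=1 -> 1001
Step 2: G0=1(const) G1=NOT G2=NOT 0=1 G2=G0&G3=1&1=1 G3=G0|G3=1|1=1 -> 1111
Step 3: G0=1(const) G1=NOT G2=NOT 1=0 G2=G0&G3=1&1=1 G3=G0|G3=1|1=1 -> 1011
Step 4: G0=1(const) G1=NOT G2=NOT 1=0 G2=G0&G3=1&1=1 G3=G0|G3=1|1=1 -> 1011
State from step 4 equals state from step 3 -> cycle length 1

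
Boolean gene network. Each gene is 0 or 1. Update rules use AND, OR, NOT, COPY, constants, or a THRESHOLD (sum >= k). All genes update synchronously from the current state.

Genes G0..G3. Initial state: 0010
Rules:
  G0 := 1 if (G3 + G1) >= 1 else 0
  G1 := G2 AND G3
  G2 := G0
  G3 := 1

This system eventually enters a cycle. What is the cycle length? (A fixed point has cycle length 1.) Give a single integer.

Answer: 1

Derivation:
Step 0: 0010
Step 1: G0=(0+0>=1)=0 G1=G2&G3=1&0=0 G2=G0=0 G3=1(const) -> 0001
Step 2: G0=(1+0>=1)=1 G1=G2&G3=0&1=0 G2=G0=0 G3=1(const) -> 1001
Step 3: G0=(1+0>=1)=1 G1=G2&G3=0&1=0 G2=G0=1 G3=1(const) -> 1011
Step 4: G0=(1+0>=1)=1 G1=G2&G3=1&1=1 G2=G0=1 G3=1(const) -> 1111
Step 5: G0=(1+1>=1)=1 G1=G2&G3=1&1=1 G2=G0=1 G3=1(const) -> 1111
State from step 5 equals state from step 4 -> cycle length 1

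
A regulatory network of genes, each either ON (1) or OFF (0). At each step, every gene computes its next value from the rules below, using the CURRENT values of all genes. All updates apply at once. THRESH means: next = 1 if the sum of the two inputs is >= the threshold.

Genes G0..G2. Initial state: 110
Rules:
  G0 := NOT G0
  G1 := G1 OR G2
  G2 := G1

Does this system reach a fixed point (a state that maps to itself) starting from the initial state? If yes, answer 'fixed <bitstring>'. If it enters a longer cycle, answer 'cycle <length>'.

Answer: cycle 2

Derivation:
Step 0: 110
Step 1: G0=NOT G0=NOT 1=0 G1=G1|G2=1|0=1 G2=G1=1 -> 011
Step 2: G0=NOT G0=NOT 0=1 G1=G1|G2=1|1=1 G2=G1=1 -> 111
Step 3: G0=NOT G0=NOT 1=0 G1=G1|G2=1|1=1 G2=G1=1 -> 011
Cycle of length 2 starting at step 1 -> no fixed point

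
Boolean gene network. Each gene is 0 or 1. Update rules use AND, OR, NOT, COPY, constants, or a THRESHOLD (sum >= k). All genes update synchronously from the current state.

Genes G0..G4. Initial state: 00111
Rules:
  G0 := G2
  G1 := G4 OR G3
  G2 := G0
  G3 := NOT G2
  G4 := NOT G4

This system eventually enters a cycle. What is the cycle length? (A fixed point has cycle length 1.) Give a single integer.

Answer: 2

Derivation:
Step 0: 00111
Step 1: G0=G2=1 G1=G4|G3=1|1=1 G2=G0=0 G3=NOT G2=NOT 1=0 G4=NOT G4=NOT 1=0 -> 11000
Step 2: G0=G2=0 G1=G4|G3=0|0=0 G2=G0=1 G3=NOT G2=NOT 0=1 G4=NOT G4=NOT 0=1 -> 00111
State from step 2 equals state from step 0 -> cycle length 2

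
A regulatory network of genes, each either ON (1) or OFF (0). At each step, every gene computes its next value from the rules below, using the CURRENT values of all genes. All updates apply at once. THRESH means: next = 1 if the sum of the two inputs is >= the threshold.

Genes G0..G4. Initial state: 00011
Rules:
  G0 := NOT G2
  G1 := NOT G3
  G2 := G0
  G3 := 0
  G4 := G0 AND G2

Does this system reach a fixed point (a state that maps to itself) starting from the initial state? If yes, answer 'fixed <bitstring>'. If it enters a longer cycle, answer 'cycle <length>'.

Step 0: 00011
Step 1: G0=NOT G2=NOT 0=1 G1=NOT G3=NOT 1=0 G2=G0=0 G3=0(const) G4=G0&G2=0&0=0 -> 10000
Step 2: G0=NOT G2=NOT 0=1 G1=NOT G3=NOT 0=1 G2=G0=1 G3=0(const) G4=G0&G2=1&0=0 -> 11100
Step 3: G0=NOT G2=NOT 1=0 G1=NOT G3=NOT 0=1 G2=G0=1 G3=0(const) G4=G0&G2=1&1=1 -> 01101
Step 4: G0=NOT G2=NOT 1=0 G1=NOT G3=NOT 0=1 G2=G0=0 G3=0(const) G4=G0&G2=0&1=0 -> 01000
Step 5: G0=NOT G2=NOT 0=1 G1=NOT G3=NOT 0=1 G2=G0=0 G3=0(const) G4=G0&G2=0&0=0 -> 11000
Step 6: G0=NOT G2=NOT 0=1 G1=NOT G3=NOT 0=1 G2=G0=1 G3=0(const) G4=G0&G2=1&0=0 -> 11100
Cycle of length 4 starting at step 2 -> no fixed point

Answer: cycle 4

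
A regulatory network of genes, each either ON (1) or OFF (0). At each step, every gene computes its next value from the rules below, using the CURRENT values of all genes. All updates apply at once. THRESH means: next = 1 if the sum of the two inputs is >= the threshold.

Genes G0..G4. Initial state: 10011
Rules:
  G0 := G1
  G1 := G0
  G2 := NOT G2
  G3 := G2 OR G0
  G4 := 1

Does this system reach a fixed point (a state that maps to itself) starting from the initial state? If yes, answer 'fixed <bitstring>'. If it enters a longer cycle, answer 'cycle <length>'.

Answer: cycle 2

Derivation:
Step 0: 10011
Step 1: G0=G1=0 G1=G0=1 G2=NOT G2=NOT 0=1 G3=G2|G0=0|1=1 G4=1(const) -> 01111
Step 2: G0=G1=1 G1=G0=0 G2=NOT G2=NOT 1=0 G3=G2|G0=1|0=1 G4=1(const) -> 10011
Cycle of length 2 starting at step 0 -> no fixed point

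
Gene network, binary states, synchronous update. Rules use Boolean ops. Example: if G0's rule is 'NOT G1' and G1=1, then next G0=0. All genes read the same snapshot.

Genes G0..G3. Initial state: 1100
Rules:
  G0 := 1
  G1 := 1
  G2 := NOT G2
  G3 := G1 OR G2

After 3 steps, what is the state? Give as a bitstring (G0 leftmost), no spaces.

Step 1: G0=1(const) G1=1(const) G2=NOT G2=NOT 0=1 G3=G1|G2=1|0=1 -> 1111
Step 2: G0=1(const) G1=1(const) G2=NOT G2=NOT 1=0 G3=G1|G2=1|1=1 -> 1101
Step 3: G0=1(const) G1=1(const) G2=NOT G2=NOT 0=1 G3=G1|G2=1|0=1 -> 1111

1111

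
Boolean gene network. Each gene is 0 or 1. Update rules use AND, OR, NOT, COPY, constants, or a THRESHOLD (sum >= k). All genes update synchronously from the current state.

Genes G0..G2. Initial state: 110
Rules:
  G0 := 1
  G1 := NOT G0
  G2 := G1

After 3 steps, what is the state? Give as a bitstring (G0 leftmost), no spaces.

Step 1: G0=1(const) G1=NOT G0=NOT 1=0 G2=G1=1 -> 101
Step 2: G0=1(const) G1=NOT G0=NOT 1=0 G2=G1=0 -> 100
Step 3: G0=1(const) G1=NOT G0=NOT 1=0 G2=G1=0 -> 100

100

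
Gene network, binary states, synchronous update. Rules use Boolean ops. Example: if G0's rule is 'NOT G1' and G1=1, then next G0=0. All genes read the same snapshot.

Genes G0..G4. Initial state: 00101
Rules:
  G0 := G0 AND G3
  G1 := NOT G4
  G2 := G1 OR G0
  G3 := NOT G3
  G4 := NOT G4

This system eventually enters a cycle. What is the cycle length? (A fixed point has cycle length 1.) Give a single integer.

Answer: 2

Derivation:
Step 0: 00101
Step 1: G0=G0&G3=0&0=0 G1=NOT G4=NOT 1=0 G2=G1|G0=0|0=0 G3=NOT G3=NOT 0=1 G4=NOT G4=NOT 1=0 -> 00010
Step 2: G0=G0&G3=0&1=0 G1=NOT G4=NOT 0=1 G2=G1|G0=0|0=0 G3=NOT G3=NOT 1=0 G4=NOT G4=NOT 0=1 -> 01001
Step 3: G0=G0&G3=0&0=0 G1=NOT G4=NOT 1=0 G2=G1|G0=1|0=1 G3=NOT G3=NOT 0=1 G4=NOT G4=NOT 1=0 -> 00110
Step 4: G0=G0&G3=0&1=0 G1=NOT G4=NOT 0=1 G2=G1|G0=0|0=0 G3=NOT G3=NOT 1=0 G4=NOT G4=NOT 0=1 -> 01001
State from step 4 equals state from step 2 -> cycle length 2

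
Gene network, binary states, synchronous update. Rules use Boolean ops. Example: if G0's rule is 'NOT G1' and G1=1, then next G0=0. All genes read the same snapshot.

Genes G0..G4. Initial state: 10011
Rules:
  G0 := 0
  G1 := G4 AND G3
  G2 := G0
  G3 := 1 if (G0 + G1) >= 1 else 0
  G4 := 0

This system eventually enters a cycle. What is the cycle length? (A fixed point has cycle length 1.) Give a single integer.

Step 0: 10011
Step 1: G0=0(const) G1=G4&G3=1&1=1 G2=G0=1 G3=(1+0>=1)=1 G4=0(const) -> 01110
Step 2: G0=0(const) G1=G4&G3=0&1=0 G2=G0=0 G3=(0+1>=1)=1 G4=0(const) -> 00010
Step 3: G0=0(const) G1=G4&G3=0&1=0 G2=G0=0 G3=(0+0>=1)=0 G4=0(const) -> 00000
Step 4: G0=0(const) G1=G4&G3=0&0=0 G2=G0=0 G3=(0+0>=1)=0 G4=0(const) -> 00000
State from step 4 equals state from step 3 -> cycle length 1

Answer: 1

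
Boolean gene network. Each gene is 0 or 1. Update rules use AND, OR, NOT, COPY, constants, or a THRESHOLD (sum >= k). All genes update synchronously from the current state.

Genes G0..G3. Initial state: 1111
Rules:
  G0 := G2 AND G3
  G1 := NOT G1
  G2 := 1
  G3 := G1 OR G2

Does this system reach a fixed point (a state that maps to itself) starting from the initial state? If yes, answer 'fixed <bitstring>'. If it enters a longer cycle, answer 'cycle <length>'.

Step 0: 1111
Step 1: G0=G2&G3=1&1=1 G1=NOT G1=NOT 1=0 G2=1(const) G3=G1|G2=1|1=1 -> 1011
Step 2: G0=G2&G3=1&1=1 G1=NOT G1=NOT 0=1 G2=1(const) G3=G1|G2=0|1=1 -> 1111
Cycle of length 2 starting at step 0 -> no fixed point

Answer: cycle 2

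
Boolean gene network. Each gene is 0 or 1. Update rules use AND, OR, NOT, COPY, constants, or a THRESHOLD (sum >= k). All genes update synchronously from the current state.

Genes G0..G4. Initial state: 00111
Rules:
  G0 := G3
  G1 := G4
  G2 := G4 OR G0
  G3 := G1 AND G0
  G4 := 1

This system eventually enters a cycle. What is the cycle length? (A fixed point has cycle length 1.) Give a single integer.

Step 0: 00111
Step 1: G0=G3=1 G1=G4=1 G2=G4|G0=1|0=1 G3=G1&G0=0&0=0 G4=1(const) -> 11101
Step 2: G0=G3=0 G1=G4=1 G2=G4|G0=1|1=1 G3=G1&G0=1&1=1 G4=1(const) -> 01111
Step 3: G0=G3=1 G1=G4=1 G2=G4|G0=1|0=1 G3=G1&G0=1&0=0 G4=1(const) -> 11101
State from step 3 equals state from step 1 -> cycle length 2

Answer: 2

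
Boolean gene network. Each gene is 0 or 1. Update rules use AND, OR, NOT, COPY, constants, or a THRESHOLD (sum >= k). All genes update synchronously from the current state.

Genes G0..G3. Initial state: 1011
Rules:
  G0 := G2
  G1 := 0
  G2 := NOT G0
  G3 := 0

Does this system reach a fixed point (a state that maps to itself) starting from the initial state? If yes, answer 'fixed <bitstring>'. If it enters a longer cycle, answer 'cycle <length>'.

Step 0: 1011
Step 1: G0=G2=1 G1=0(const) G2=NOT G0=NOT 1=0 G3=0(const) -> 1000
Step 2: G0=G2=0 G1=0(const) G2=NOT G0=NOT 1=0 G3=0(const) -> 0000
Step 3: G0=G2=0 G1=0(const) G2=NOT G0=NOT 0=1 G3=0(const) -> 0010
Step 4: G0=G2=1 G1=0(const) G2=NOT G0=NOT 0=1 G3=0(const) -> 1010
Step 5: G0=G2=1 G1=0(const) G2=NOT G0=NOT 1=0 G3=0(const) -> 1000
Cycle of length 4 starting at step 1 -> no fixed point

Answer: cycle 4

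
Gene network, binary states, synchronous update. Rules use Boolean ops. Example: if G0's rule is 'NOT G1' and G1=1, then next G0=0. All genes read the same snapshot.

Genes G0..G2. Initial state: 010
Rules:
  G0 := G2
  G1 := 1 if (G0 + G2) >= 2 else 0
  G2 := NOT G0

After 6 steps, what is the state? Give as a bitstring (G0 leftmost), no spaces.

Step 1: G0=G2=0 G1=(0+0>=2)=0 G2=NOT G0=NOT 0=1 -> 001
Step 2: G0=G2=1 G1=(0+1>=2)=0 G2=NOT G0=NOT 0=1 -> 101
Step 3: G0=G2=1 G1=(1+1>=2)=1 G2=NOT G0=NOT 1=0 -> 110
Step 4: G0=G2=0 G1=(1+0>=2)=0 G2=NOT G0=NOT 1=0 -> 000
Step 5: G0=G2=0 G1=(0+0>=2)=0 G2=NOT G0=NOT 0=1 -> 001
Step 6: G0=G2=1 G1=(0+1>=2)=0 G2=NOT G0=NOT 0=1 -> 101

101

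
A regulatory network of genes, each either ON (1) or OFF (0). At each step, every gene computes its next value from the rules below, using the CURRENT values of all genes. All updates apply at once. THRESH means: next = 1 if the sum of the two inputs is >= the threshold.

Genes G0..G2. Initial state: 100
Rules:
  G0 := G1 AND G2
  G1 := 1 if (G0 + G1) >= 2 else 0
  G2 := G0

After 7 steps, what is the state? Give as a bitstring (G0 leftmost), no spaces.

Step 1: G0=G1&G2=0&0=0 G1=(1+0>=2)=0 G2=G0=1 -> 001
Step 2: G0=G1&G2=0&1=0 G1=(0+0>=2)=0 G2=G0=0 -> 000
Step 3: G0=G1&G2=0&0=0 G1=(0+0>=2)=0 G2=G0=0 -> 000
Step 4: G0=G1&G2=0&0=0 G1=(0+0>=2)=0 G2=G0=0 -> 000
Step 5: G0=G1&G2=0&0=0 G1=(0+0>=2)=0 G2=G0=0 -> 000
Step 6: G0=G1&G2=0&0=0 G1=(0+0>=2)=0 G2=G0=0 -> 000
Step 7: G0=G1&G2=0&0=0 G1=(0+0>=2)=0 G2=G0=0 -> 000

000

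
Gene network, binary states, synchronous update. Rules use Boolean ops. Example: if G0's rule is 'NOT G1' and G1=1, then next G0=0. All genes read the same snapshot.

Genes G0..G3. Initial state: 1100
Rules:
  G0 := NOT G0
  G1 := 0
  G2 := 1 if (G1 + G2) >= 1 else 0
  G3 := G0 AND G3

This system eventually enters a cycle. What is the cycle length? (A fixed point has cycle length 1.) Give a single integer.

Step 0: 1100
Step 1: G0=NOT G0=NOT 1=0 G1=0(const) G2=(1+0>=1)=1 G3=G0&G3=1&0=0 -> 0010
Step 2: G0=NOT G0=NOT 0=1 G1=0(const) G2=(0+1>=1)=1 G3=G0&G3=0&0=0 -> 1010
Step 3: G0=NOT G0=NOT 1=0 G1=0(const) G2=(0+1>=1)=1 G3=G0&G3=1&0=0 -> 0010
State from step 3 equals state from step 1 -> cycle length 2

Answer: 2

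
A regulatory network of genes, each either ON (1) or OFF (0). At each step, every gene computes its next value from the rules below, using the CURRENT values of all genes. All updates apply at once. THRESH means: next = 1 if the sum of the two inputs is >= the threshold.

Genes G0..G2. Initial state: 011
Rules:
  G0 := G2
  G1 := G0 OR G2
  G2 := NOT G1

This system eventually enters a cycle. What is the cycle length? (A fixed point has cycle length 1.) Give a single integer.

Step 0: 011
Step 1: G0=G2=1 G1=G0|G2=0|1=1 G2=NOT G1=NOT 1=0 -> 110
Step 2: G0=G2=0 G1=G0|G2=1|0=1 G2=NOT G1=NOT 1=0 -> 010
Step 3: G0=G2=0 G1=G0|G2=0|0=0 G2=NOT G1=NOT 1=0 -> 000
Step 4: G0=G2=0 G1=G0|G2=0|0=0 G2=NOT G1=NOT 0=1 -> 001
Step 5: G0=G2=1 G1=G0|G2=0|1=1 G2=NOT G1=NOT 0=1 -> 111
Step 6: G0=G2=1 G1=G0|G2=1|1=1 G2=NOT G1=NOT 1=0 -> 110
State from step 6 equals state from step 1 -> cycle length 5

Answer: 5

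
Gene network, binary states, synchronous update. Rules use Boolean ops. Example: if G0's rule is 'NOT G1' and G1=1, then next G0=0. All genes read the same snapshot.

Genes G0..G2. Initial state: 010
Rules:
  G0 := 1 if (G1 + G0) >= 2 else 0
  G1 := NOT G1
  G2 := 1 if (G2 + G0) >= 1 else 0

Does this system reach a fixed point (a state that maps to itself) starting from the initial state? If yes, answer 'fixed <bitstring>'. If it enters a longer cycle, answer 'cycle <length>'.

Step 0: 010
Step 1: G0=(1+0>=2)=0 G1=NOT G1=NOT 1=0 G2=(0+0>=1)=0 -> 000
Step 2: G0=(0+0>=2)=0 G1=NOT G1=NOT 0=1 G2=(0+0>=1)=0 -> 010
Cycle of length 2 starting at step 0 -> no fixed point

Answer: cycle 2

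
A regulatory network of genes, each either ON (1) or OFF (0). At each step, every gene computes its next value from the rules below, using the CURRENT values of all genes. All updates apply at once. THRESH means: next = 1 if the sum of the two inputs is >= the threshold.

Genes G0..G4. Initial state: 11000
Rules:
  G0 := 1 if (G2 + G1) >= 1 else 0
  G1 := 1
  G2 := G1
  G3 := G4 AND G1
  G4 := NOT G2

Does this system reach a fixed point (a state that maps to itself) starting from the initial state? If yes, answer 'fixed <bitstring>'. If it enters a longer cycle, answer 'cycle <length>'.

Answer: fixed 11100

Derivation:
Step 0: 11000
Step 1: G0=(0+1>=1)=1 G1=1(const) G2=G1=1 G3=G4&G1=0&1=0 G4=NOT G2=NOT 0=1 -> 11101
Step 2: G0=(1+1>=1)=1 G1=1(const) G2=G1=1 G3=G4&G1=1&1=1 G4=NOT G2=NOT 1=0 -> 11110
Step 3: G0=(1+1>=1)=1 G1=1(const) G2=G1=1 G3=G4&G1=0&1=0 G4=NOT G2=NOT 1=0 -> 11100
Step 4: G0=(1+1>=1)=1 G1=1(const) G2=G1=1 G3=G4&G1=0&1=0 G4=NOT G2=NOT 1=0 -> 11100
Fixed point reached at step 3: 11100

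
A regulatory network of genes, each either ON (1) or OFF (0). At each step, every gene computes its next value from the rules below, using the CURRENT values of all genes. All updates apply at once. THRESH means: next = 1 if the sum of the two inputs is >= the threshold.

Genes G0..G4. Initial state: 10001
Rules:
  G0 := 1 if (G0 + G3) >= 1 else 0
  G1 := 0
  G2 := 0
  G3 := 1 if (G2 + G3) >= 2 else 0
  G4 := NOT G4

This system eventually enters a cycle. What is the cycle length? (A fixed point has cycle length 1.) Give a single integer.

Step 0: 10001
Step 1: G0=(1+0>=1)=1 G1=0(const) G2=0(const) G3=(0+0>=2)=0 G4=NOT G4=NOT 1=0 -> 10000
Step 2: G0=(1+0>=1)=1 G1=0(const) G2=0(const) G3=(0+0>=2)=0 G4=NOT G4=NOT 0=1 -> 10001
State from step 2 equals state from step 0 -> cycle length 2

Answer: 2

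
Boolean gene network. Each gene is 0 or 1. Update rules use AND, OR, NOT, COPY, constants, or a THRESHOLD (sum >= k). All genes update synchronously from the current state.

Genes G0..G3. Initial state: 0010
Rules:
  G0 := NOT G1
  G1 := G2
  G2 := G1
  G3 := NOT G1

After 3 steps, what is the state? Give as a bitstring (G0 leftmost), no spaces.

Step 1: G0=NOT G1=NOT 0=1 G1=G2=1 G2=G1=0 G3=NOT G1=NOT 0=1 -> 1101
Step 2: G0=NOT G1=NOT 1=0 G1=G2=0 G2=G1=1 G3=NOT G1=NOT 1=0 -> 0010
Step 3: G0=NOT G1=NOT 0=1 G1=G2=1 G2=G1=0 G3=NOT G1=NOT 0=1 -> 1101

1101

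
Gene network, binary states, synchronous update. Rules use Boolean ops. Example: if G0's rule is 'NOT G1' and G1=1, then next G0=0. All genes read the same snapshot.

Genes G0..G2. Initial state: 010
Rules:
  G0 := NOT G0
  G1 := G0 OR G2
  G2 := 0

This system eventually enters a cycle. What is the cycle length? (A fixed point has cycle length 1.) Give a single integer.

Step 0: 010
Step 1: G0=NOT G0=NOT 0=1 G1=G0|G2=0|0=0 G2=0(const) -> 100
Step 2: G0=NOT G0=NOT 1=0 G1=G0|G2=1|0=1 G2=0(const) -> 010
State from step 2 equals state from step 0 -> cycle length 2

Answer: 2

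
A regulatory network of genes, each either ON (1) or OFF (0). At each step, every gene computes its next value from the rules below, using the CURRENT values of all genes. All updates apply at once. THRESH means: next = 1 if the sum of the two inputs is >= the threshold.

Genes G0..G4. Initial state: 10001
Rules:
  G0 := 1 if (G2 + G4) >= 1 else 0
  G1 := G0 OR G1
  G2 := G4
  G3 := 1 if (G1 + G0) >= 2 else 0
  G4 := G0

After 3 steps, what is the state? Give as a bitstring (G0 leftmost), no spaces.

Step 1: G0=(0+1>=1)=1 G1=G0|G1=1|0=1 G2=G4=1 G3=(0+1>=2)=0 G4=G0=1 -> 11101
Step 2: G0=(1+1>=1)=1 G1=G0|G1=1|1=1 G2=G4=1 G3=(1+1>=2)=1 G4=G0=1 -> 11111
Step 3: G0=(1+1>=1)=1 G1=G0|G1=1|1=1 G2=G4=1 G3=(1+1>=2)=1 G4=G0=1 -> 11111

11111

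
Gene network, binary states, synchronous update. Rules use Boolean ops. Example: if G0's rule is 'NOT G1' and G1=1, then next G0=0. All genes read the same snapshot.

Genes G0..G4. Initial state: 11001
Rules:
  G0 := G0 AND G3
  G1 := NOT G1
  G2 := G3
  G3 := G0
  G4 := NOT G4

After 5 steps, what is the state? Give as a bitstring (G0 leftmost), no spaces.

Step 1: G0=G0&G3=1&0=0 G1=NOT G1=NOT 1=0 G2=G3=0 G3=G0=1 G4=NOT G4=NOT 1=0 -> 00010
Step 2: G0=G0&G3=0&1=0 G1=NOT G1=NOT 0=1 G2=G3=1 G3=G0=0 G4=NOT G4=NOT 0=1 -> 01101
Step 3: G0=G0&G3=0&0=0 G1=NOT G1=NOT 1=0 G2=G3=0 G3=G0=0 G4=NOT G4=NOT 1=0 -> 00000
Step 4: G0=G0&G3=0&0=0 G1=NOT G1=NOT 0=1 G2=G3=0 G3=G0=0 G4=NOT G4=NOT 0=1 -> 01001
Step 5: G0=G0&G3=0&0=0 G1=NOT G1=NOT 1=0 G2=G3=0 G3=G0=0 G4=NOT G4=NOT 1=0 -> 00000

00000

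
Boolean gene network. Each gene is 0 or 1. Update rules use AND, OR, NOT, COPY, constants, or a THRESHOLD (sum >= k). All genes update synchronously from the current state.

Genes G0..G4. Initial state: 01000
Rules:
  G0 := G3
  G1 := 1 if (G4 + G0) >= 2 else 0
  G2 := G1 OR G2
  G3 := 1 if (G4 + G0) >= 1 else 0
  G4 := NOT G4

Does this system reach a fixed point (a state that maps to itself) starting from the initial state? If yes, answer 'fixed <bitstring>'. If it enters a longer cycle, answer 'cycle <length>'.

Step 0: 01000
Step 1: G0=G3=0 G1=(0+0>=2)=0 G2=G1|G2=1|0=1 G3=(0+0>=1)=0 G4=NOT G4=NOT 0=1 -> 00101
Step 2: G0=G3=0 G1=(1+0>=2)=0 G2=G1|G2=0|1=1 G3=(1+0>=1)=1 G4=NOT G4=NOT 1=0 -> 00110
Step 3: G0=G3=1 G1=(0+0>=2)=0 G2=G1|G2=0|1=1 G3=(0+0>=1)=0 G4=NOT G4=NOT 0=1 -> 10101
Step 4: G0=G3=0 G1=(1+1>=2)=1 G2=G1|G2=0|1=1 G3=(1+1>=1)=1 G4=NOT G4=NOT 1=0 -> 01110
Step 5: G0=G3=1 G1=(0+0>=2)=0 G2=G1|G2=1|1=1 G3=(0+0>=1)=0 G4=NOT G4=NOT 0=1 -> 10101
Cycle of length 2 starting at step 3 -> no fixed point

Answer: cycle 2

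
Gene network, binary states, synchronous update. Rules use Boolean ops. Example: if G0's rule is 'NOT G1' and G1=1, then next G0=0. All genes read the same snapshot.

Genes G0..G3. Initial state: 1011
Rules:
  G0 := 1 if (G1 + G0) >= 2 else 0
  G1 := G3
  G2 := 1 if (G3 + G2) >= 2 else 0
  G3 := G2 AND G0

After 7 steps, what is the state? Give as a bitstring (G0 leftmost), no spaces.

Step 1: G0=(0+1>=2)=0 G1=G3=1 G2=(1+1>=2)=1 G3=G2&G0=1&1=1 -> 0111
Step 2: G0=(1+0>=2)=0 G1=G3=1 G2=(1+1>=2)=1 G3=G2&G0=1&0=0 -> 0110
Step 3: G0=(1+0>=2)=0 G1=G3=0 G2=(0+1>=2)=0 G3=G2&G0=1&0=0 -> 0000
Step 4: G0=(0+0>=2)=0 G1=G3=0 G2=(0+0>=2)=0 G3=G2&G0=0&0=0 -> 0000
Step 5: G0=(0+0>=2)=0 G1=G3=0 G2=(0+0>=2)=0 G3=G2&G0=0&0=0 -> 0000
Step 6: G0=(0+0>=2)=0 G1=G3=0 G2=(0+0>=2)=0 G3=G2&G0=0&0=0 -> 0000
Step 7: G0=(0+0>=2)=0 G1=G3=0 G2=(0+0>=2)=0 G3=G2&G0=0&0=0 -> 0000

0000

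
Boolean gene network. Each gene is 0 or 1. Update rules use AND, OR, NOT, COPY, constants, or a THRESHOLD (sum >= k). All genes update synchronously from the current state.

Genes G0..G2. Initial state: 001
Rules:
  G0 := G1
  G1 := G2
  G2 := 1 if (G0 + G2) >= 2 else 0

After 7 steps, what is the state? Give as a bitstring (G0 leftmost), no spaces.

Step 1: G0=G1=0 G1=G2=1 G2=(0+1>=2)=0 -> 010
Step 2: G0=G1=1 G1=G2=0 G2=(0+0>=2)=0 -> 100
Step 3: G0=G1=0 G1=G2=0 G2=(1+0>=2)=0 -> 000
Step 4: G0=G1=0 G1=G2=0 G2=(0+0>=2)=0 -> 000
Step 5: G0=G1=0 G1=G2=0 G2=(0+0>=2)=0 -> 000
Step 6: G0=G1=0 G1=G2=0 G2=(0+0>=2)=0 -> 000
Step 7: G0=G1=0 G1=G2=0 G2=(0+0>=2)=0 -> 000

000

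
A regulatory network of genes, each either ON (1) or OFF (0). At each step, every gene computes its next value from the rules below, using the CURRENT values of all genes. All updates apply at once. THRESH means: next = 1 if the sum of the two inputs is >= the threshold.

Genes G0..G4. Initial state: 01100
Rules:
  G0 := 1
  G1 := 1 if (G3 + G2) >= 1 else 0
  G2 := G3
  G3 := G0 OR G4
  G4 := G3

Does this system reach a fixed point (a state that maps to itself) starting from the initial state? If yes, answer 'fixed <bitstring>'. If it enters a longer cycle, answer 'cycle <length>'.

Answer: fixed 11111

Derivation:
Step 0: 01100
Step 1: G0=1(const) G1=(0+1>=1)=1 G2=G3=0 G3=G0|G4=0|0=0 G4=G3=0 -> 11000
Step 2: G0=1(const) G1=(0+0>=1)=0 G2=G3=0 G3=G0|G4=1|0=1 G4=G3=0 -> 10010
Step 3: G0=1(const) G1=(1+0>=1)=1 G2=G3=1 G3=G0|G4=1|0=1 G4=G3=1 -> 11111
Step 4: G0=1(const) G1=(1+1>=1)=1 G2=G3=1 G3=G0|G4=1|1=1 G4=G3=1 -> 11111
Fixed point reached at step 3: 11111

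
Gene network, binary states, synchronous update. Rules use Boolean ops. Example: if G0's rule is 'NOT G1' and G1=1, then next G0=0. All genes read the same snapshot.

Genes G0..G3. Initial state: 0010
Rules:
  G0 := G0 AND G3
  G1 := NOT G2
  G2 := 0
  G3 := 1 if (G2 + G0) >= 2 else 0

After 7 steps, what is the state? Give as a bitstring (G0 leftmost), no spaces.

Step 1: G0=G0&G3=0&0=0 G1=NOT G2=NOT 1=0 G2=0(const) G3=(1+0>=2)=0 -> 0000
Step 2: G0=G0&G3=0&0=0 G1=NOT G2=NOT 0=1 G2=0(const) G3=(0+0>=2)=0 -> 0100
Step 3: G0=G0&G3=0&0=0 G1=NOT G2=NOT 0=1 G2=0(const) G3=(0+0>=2)=0 -> 0100
Step 4: G0=G0&G3=0&0=0 G1=NOT G2=NOT 0=1 G2=0(const) G3=(0+0>=2)=0 -> 0100
Step 5: G0=G0&G3=0&0=0 G1=NOT G2=NOT 0=1 G2=0(const) G3=(0+0>=2)=0 -> 0100
Step 6: G0=G0&G3=0&0=0 G1=NOT G2=NOT 0=1 G2=0(const) G3=(0+0>=2)=0 -> 0100
Step 7: G0=G0&G3=0&0=0 G1=NOT G2=NOT 0=1 G2=0(const) G3=(0+0>=2)=0 -> 0100

0100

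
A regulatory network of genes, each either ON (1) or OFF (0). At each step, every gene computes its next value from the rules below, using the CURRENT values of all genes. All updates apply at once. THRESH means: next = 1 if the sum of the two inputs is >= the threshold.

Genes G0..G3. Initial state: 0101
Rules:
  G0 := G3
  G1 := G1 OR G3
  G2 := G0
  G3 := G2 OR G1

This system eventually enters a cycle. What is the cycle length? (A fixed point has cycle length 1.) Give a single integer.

Answer: 1

Derivation:
Step 0: 0101
Step 1: G0=G3=1 G1=G1|G3=1|1=1 G2=G0=0 G3=G2|G1=0|1=1 -> 1101
Step 2: G0=G3=1 G1=G1|G3=1|1=1 G2=G0=1 G3=G2|G1=0|1=1 -> 1111
Step 3: G0=G3=1 G1=G1|G3=1|1=1 G2=G0=1 G3=G2|G1=1|1=1 -> 1111
State from step 3 equals state from step 2 -> cycle length 1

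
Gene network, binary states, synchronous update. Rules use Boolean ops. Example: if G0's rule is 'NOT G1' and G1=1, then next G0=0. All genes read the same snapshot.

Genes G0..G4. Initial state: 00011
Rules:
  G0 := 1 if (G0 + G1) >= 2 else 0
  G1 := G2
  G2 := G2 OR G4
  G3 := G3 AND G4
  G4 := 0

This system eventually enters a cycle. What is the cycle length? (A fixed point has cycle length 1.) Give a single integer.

Answer: 1

Derivation:
Step 0: 00011
Step 1: G0=(0+0>=2)=0 G1=G2=0 G2=G2|G4=0|1=1 G3=G3&G4=1&1=1 G4=0(const) -> 00110
Step 2: G0=(0+0>=2)=0 G1=G2=1 G2=G2|G4=1|0=1 G3=G3&G4=1&0=0 G4=0(const) -> 01100
Step 3: G0=(0+1>=2)=0 G1=G2=1 G2=G2|G4=1|0=1 G3=G3&G4=0&0=0 G4=0(const) -> 01100
State from step 3 equals state from step 2 -> cycle length 1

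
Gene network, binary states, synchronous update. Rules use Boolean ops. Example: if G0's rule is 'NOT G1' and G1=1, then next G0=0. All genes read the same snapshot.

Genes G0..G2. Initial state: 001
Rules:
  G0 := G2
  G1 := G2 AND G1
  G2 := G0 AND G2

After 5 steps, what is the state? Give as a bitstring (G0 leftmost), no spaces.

Step 1: G0=G2=1 G1=G2&G1=1&0=0 G2=G0&G2=0&1=0 -> 100
Step 2: G0=G2=0 G1=G2&G1=0&0=0 G2=G0&G2=1&0=0 -> 000
Step 3: G0=G2=0 G1=G2&G1=0&0=0 G2=G0&G2=0&0=0 -> 000
Step 4: G0=G2=0 G1=G2&G1=0&0=0 G2=G0&G2=0&0=0 -> 000
Step 5: G0=G2=0 G1=G2&G1=0&0=0 G2=G0&G2=0&0=0 -> 000

000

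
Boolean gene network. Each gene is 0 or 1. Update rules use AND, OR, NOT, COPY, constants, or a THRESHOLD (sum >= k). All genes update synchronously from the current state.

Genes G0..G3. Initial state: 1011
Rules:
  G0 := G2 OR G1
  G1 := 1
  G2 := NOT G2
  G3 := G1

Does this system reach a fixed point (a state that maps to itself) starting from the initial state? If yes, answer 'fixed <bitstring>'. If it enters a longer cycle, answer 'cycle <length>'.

Answer: cycle 2

Derivation:
Step 0: 1011
Step 1: G0=G2|G1=1|0=1 G1=1(const) G2=NOT G2=NOT 1=0 G3=G1=0 -> 1100
Step 2: G0=G2|G1=0|1=1 G1=1(const) G2=NOT G2=NOT 0=1 G3=G1=1 -> 1111
Step 3: G0=G2|G1=1|1=1 G1=1(const) G2=NOT G2=NOT 1=0 G3=G1=1 -> 1101
Step 4: G0=G2|G1=0|1=1 G1=1(const) G2=NOT G2=NOT 0=1 G3=G1=1 -> 1111
Cycle of length 2 starting at step 2 -> no fixed point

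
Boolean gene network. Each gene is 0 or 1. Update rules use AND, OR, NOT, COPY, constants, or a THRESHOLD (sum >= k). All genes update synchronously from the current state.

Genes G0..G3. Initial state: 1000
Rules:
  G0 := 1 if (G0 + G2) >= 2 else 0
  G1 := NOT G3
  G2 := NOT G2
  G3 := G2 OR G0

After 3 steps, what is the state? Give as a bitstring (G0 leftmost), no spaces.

Step 1: G0=(1+0>=2)=0 G1=NOT G3=NOT 0=1 G2=NOT G2=NOT 0=1 G3=G2|G0=0|1=1 -> 0111
Step 2: G0=(0+1>=2)=0 G1=NOT G3=NOT 1=0 G2=NOT G2=NOT 1=0 G3=G2|G0=1|0=1 -> 0001
Step 3: G0=(0+0>=2)=0 G1=NOT G3=NOT 1=0 G2=NOT G2=NOT 0=1 G3=G2|G0=0|0=0 -> 0010

0010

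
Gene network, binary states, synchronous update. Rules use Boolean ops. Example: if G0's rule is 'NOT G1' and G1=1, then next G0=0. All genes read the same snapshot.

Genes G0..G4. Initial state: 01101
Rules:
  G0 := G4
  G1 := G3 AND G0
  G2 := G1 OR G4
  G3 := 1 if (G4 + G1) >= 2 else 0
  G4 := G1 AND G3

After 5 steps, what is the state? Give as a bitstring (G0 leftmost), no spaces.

Step 1: G0=G4=1 G1=G3&G0=0&0=0 G2=G1|G4=1|1=1 G3=(1+1>=2)=1 G4=G1&G3=1&0=0 -> 10110
Step 2: G0=G4=0 G1=G3&G0=1&1=1 G2=G1|G4=0|0=0 G3=(0+0>=2)=0 G4=G1&G3=0&1=0 -> 01000
Step 3: G0=G4=0 G1=G3&G0=0&0=0 G2=G1|G4=1|0=1 G3=(0+1>=2)=0 G4=G1&G3=1&0=0 -> 00100
Step 4: G0=G4=0 G1=G3&G0=0&0=0 G2=G1|G4=0|0=0 G3=(0+0>=2)=0 G4=G1&G3=0&0=0 -> 00000
Step 5: G0=G4=0 G1=G3&G0=0&0=0 G2=G1|G4=0|0=0 G3=(0+0>=2)=0 G4=G1&G3=0&0=0 -> 00000

00000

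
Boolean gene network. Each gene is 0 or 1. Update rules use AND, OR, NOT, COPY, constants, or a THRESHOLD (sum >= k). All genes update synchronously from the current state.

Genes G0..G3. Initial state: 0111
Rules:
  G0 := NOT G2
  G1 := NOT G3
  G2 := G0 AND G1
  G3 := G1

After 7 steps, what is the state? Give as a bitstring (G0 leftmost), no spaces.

Step 1: G0=NOT G2=NOT 1=0 G1=NOT G3=NOT 1=0 G2=G0&G1=0&1=0 G3=G1=1 -> 0001
Step 2: G0=NOT G2=NOT 0=1 G1=NOT G3=NOT 1=0 G2=G0&G1=0&0=0 G3=G1=0 -> 1000
Step 3: G0=NOT G2=NOT 0=1 G1=NOT G3=NOT 0=1 G2=G0&G1=1&0=0 G3=G1=0 -> 1100
Step 4: G0=NOT G2=NOT 0=1 G1=NOT G3=NOT 0=1 G2=G0&G1=1&1=1 G3=G1=1 -> 1111
Step 5: G0=NOT G2=NOT 1=0 G1=NOT G3=NOT 1=0 G2=G0&G1=1&1=1 G3=G1=1 -> 0011
Step 6: G0=NOT G2=NOT 1=0 G1=NOT G3=NOT 1=0 G2=G0&G1=0&0=0 G3=G1=0 -> 0000
Step 7: G0=NOT G2=NOT 0=1 G1=NOT G3=NOT 0=1 G2=G0&G1=0&0=0 G3=G1=0 -> 1100

1100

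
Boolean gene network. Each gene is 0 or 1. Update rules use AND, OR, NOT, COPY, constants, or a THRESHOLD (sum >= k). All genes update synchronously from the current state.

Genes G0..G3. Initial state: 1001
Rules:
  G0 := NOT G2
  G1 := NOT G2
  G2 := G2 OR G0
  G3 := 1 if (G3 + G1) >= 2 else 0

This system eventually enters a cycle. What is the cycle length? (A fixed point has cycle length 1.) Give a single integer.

Answer: 1

Derivation:
Step 0: 1001
Step 1: G0=NOT G2=NOT 0=1 G1=NOT G2=NOT 0=1 G2=G2|G0=0|1=1 G3=(1+0>=2)=0 -> 1110
Step 2: G0=NOT G2=NOT 1=0 G1=NOT G2=NOT 1=0 G2=G2|G0=1|1=1 G3=(0+1>=2)=0 -> 0010
Step 3: G0=NOT G2=NOT 1=0 G1=NOT G2=NOT 1=0 G2=G2|G0=1|0=1 G3=(0+0>=2)=0 -> 0010
State from step 3 equals state from step 2 -> cycle length 1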